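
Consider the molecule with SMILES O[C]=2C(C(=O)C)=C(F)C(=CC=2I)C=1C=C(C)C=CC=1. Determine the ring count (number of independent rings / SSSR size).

2

In SMILES, each pair of matching ring-closure digits denotes one ring-closing bond; the number of such bonds equals the number of independent rings.
Ring-closure bonds here: 2.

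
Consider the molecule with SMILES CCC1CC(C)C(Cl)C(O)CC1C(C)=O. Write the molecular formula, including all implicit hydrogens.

Walk through each heavy atom and fill implicit hydrogens from standard valence (C 4, N 3, O 2, S 2, halogen 1):
  atom 1: C, bond orders sum to 1 (valence 4) → 3 H
  atom 2: C, bond orders sum to 2 (valence 4) → 2 H
  atom 3: C, bond orders sum to 3 (valence 4) → 1 H
  atom 4: C, bond orders sum to 2 (valence 4) → 2 H
  atom 5: C, bond orders sum to 3 (valence 4) → 1 H
  atom 6: C, bond orders sum to 1 (valence 4) → 3 H
  atom 7: C, bond orders sum to 3 (valence 4) → 1 H
  atom 8: Cl (halogen, monovalent) → 0 H
  atom 9: C, bond orders sum to 3 (valence 4) → 1 H
  atom 10: O, bond orders sum to 1 (valence 2) → 1 H
  atom 11: C, bond orders sum to 2 (valence 4) → 2 H
  atom 12: C, bond orders sum to 3 (valence 4) → 1 H
  atom 13: C, bond orders sum to 4 (valence 4) → 0 H
  atom 14: C, bond orders sum to 1 (valence 4) → 3 H
  atom 15: O, bond orders sum to 2 (valence 2) → 0 H
Totals → C:12, H:21, Cl:1, O:2.

C12H21ClO2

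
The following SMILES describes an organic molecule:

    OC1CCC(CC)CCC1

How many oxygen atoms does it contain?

Scan the SMILES for O atoms (remember two-letter symbols like Cl and Br are single atoms).
Oxygen count: 1.

1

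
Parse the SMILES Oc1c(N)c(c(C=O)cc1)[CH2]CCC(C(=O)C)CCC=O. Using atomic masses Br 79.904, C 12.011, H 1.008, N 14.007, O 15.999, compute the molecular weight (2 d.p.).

First, the molecular formula is C16H21NO4 (counting implicit H from valence).
  C: 16 × 12.011 = 192.176
  H: 21 × 1.008 = 21.168
  N: 1 × 14.007 = 14.007
  O: 4 × 15.999 = 63.996
Sum: 16×12.011 + 21×1.008 + 1×14.007 + 4×15.999 = 291.347 → 291.35 g/mol.

291.35 g/mol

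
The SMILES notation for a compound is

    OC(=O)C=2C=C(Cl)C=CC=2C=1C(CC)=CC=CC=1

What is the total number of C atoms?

15

Count every carbon token in the SMILES (each C, including those in ring-closure positions and inside branches).
Carbon count: 15.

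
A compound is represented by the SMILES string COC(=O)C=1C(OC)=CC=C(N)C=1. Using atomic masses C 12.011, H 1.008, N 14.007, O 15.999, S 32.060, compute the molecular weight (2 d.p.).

First, the molecular formula is C9H11NO3 (counting implicit H from valence).
  C: 9 × 12.011 = 108.099
  H: 11 × 1.008 = 11.088
  N: 1 × 14.007 = 14.007
  O: 3 × 15.999 = 47.997
Sum: 9×12.011 + 11×1.008 + 1×14.007 + 3×15.999 = 181.191 → 181.19 g/mol.

181.19 g/mol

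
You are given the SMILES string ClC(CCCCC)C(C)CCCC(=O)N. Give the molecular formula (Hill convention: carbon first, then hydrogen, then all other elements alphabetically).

C12H24ClNO

Walk through each heavy atom and fill implicit hydrogens from standard valence (C 4, N 3, O 2, S 2, halogen 1):
  atom 1: Cl (halogen, monovalent) → 0 H
  atom 2: C, bond orders sum to 3 (valence 4) → 1 H
  atom 3: C, bond orders sum to 2 (valence 4) → 2 H
  atom 4: C, bond orders sum to 2 (valence 4) → 2 H
  atom 5: C, bond orders sum to 2 (valence 4) → 2 H
  atom 6: C, bond orders sum to 2 (valence 4) → 2 H
  atom 7: C, bond orders sum to 1 (valence 4) → 3 H
  atom 8: C, bond orders sum to 3 (valence 4) → 1 H
  atom 9: C, bond orders sum to 1 (valence 4) → 3 H
  atom 10: C, bond orders sum to 2 (valence 4) → 2 H
  atom 11: C, bond orders sum to 2 (valence 4) → 2 H
  atom 12: C, bond orders sum to 2 (valence 4) → 2 H
  atom 13: C, bond orders sum to 4 (valence 4) → 0 H
  atom 14: O, bond orders sum to 2 (valence 2) → 0 H
  atom 15: N, bond orders sum to 1 (valence 3) → 2 H
Totals → C:12, H:24, Cl:1, N:1, O:1.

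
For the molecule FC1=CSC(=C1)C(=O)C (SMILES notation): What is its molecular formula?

C6H5FOS

Walk through each heavy atom and fill implicit hydrogens from standard valence (C 4, N 3, O 2, S 2, halogen 1):
  atom 1: F (halogen, monovalent) → 0 H
  atom 2: C, bond orders sum to 4 (valence 4) → 0 H
  atom 3: C, bond orders sum to 3 (valence 4) → 1 H
  atom 4: S, bond orders sum to 2 (valence 2) → 0 H
  atom 5: C, bond orders sum to 4 (valence 4) → 0 H
  atom 6: C, bond orders sum to 3 (valence 4) → 1 H
  atom 7: C, bond orders sum to 4 (valence 4) → 0 H
  atom 8: O, bond orders sum to 2 (valence 2) → 0 H
  atom 9: C, bond orders sum to 1 (valence 4) → 3 H
Totals → C:6, H:5, F:1, O:1, S:1.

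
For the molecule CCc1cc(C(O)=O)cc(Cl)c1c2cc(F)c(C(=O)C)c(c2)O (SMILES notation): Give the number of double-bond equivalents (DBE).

10

Molecular formula: C17H14ClFO4.
DoU = (2C + 2 + N − H − X) / 2, where X is the halogen count and O/S are ignored.
    = (2·17 + 2 + 0 − 14 − 2) / 2 = 20 / 2 = 10.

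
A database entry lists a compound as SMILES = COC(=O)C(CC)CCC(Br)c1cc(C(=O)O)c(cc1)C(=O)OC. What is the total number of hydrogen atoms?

21

Walk through each heavy atom and fill implicit hydrogens from standard valence (C 4, N 3, O 2, S 2, halogen 1); for lowercase aromatic atoms, an aromatic c carries 1 H when it has two neighbours and 0 H with three, and aromatic n carries 0 H:
  atom 1: C, bond orders sum to 1 (valence 4) → 3 H
  atom 2: O, bond orders sum to 2 (valence 2) → 0 H
  atom 3: C, bond orders sum to 4 (valence 4) → 0 H
  atom 4: O, bond orders sum to 2 (valence 2) → 0 H
  atom 5: C, bond orders sum to 3 (valence 4) → 1 H
  atom 6: C, bond orders sum to 2 (valence 4) → 2 H
  atom 7: C, bond orders sum to 1 (valence 4) → 3 H
  atom 8: C, bond orders sum to 2 (valence 4) → 2 H
  atom 9: C, bond orders sum to 2 (valence 4) → 2 H
  atom 10: C, bond orders sum to 3 (valence 4) → 1 H
  atom 11: Br (halogen, monovalent) → 0 H
  atom 12: aromatic c, 3 neighbours → 0 H
  atom 13: aromatic c, 2 neighbours → 1 H
  atom 14: aromatic c, 3 neighbours → 0 H
  atom 15: C, bond orders sum to 4 (valence 4) → 0 H
  atom 16: O, bond orders sum to 2 (valence 2) → 0 H
  atom 17: O, bond orders sum to 1 (valence 2) → 1 H
  atom 18: aromatic c, 3 neighbours → 0 H
  atom 19: aromatic c, 2 neighbours → 1 H
  atom 20: aromatic c, 2 neighbours → 1 H
  atom 21: C, bond orders sum to 4 (valence 4) → 0 H
  atom 22: O, bond orders sum to 2 (valence 2) → 0 H
  atom 23: O, bond orders sum to 2 (valence 2) → 0 H
  atom 24: C, bond orders sum to 1 (valence 4) → 3 H
Total hydrogens: 21.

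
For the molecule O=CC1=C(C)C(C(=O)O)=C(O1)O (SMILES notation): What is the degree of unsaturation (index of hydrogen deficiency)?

Degree of unsaturation = (number of rings) + (number of π bonds).
Ring closures in the SMILES: 1.
π bonds: 4 double bonds (each 1 DoU) → 4 DoU from unsaturation.
Total DoU = 1 + 4 = 5.

5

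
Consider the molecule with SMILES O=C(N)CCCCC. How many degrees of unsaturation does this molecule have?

1

Degree of unsaturation = (number of rings) + (number of π bonds).
Ring closures in the SMILES: 0.
π bonds: 1 double bond (each 1 DoU) → 1 DoU from unsaturation.
Total DoU = 0 + 1 = 1.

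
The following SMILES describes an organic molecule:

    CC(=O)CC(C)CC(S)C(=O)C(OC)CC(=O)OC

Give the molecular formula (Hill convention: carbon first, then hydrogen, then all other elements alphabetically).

Walk through each heavy atom and fill implicit hydrogens from standard valence (C 4, N 3, O 2, S 2, halogen 1):
  atom 1: C, bond orders sum to 1 (valence 4) → 3 H
  atom 2: C, bond orders sum to 4 (valence 4) → 0 H
  atom 3: O, bond orders sum to 2 (valence 2) → 0 H
  atom 4: C, bond orders sum to 2 (valence 4) → 2 H
  atom 5: C, bond orders sum to 3 (valence 4) → 1 H
  atom 6: C, bond orders sum to 1 (valence 4) → 3 H
  atom 7: C, bond orders sum to 2 (valence 4) → 2 H
  atom 8: C, bond orders sum to 3 (valence 4) → 1 H
  atom 9: S, bond orders sum to 1 (valence 2) → 1 H
  atom 10: C, bond orders sum to 4 (valence 4) → 0 H
  atom 11: O, bond orders sum to 2 (valence 2) → 0 H
  atom 12: C, bond orders sum to 3 (valence 4) → 1 H
  atom 13: O, bond orders sum to 2 (valence 2) → 0 H
  atom 14: C, bond orders sum to 1 (valence 4) → 3 H
  atom 15: C, bond orders sum to 2 (valence 4) → 2 H
  atom 16: C, bond orders sum to 4 (valence 4) → 0 H
  atom 17: O, bond orders sum to 2 (valence 2) → 0 H
  atom 18: O, bond orders sum to 2 (valence 2) → 0 H
  atom 19: C, bond orders sum to 1 (valence 4) → 3 H
Totals → C:13, H:22, O:5, S:1.
In Hill order: C13H22O5S.

C13H22O5S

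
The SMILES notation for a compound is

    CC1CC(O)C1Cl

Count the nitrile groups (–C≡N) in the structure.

Scan the SMILES for the nitrile motif — none present.
Groups that are present: 1 hydroxyl.

0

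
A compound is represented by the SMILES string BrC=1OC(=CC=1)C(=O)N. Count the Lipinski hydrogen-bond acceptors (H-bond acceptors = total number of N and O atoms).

N atoms: 1; O atoms: 2.
Lipinski HBA = 1 + 2 = 3.

3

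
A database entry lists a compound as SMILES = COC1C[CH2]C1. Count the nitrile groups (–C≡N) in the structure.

Scan the SMILES for the nitrile motif — none present.
Groups that are present: 1 ether.

0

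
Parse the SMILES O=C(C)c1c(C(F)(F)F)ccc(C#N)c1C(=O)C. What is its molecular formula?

C12H8F3NO2

Walk through each heavy atom and fill implicit hydrogens from standard valence (C 4, N 3, O 2, S 2, halogen 1); for lowercase aromatic atoms, an aromatic c carries 1 H when it has two neighbours and 0 H with three, and aromatic n carries 0 H:
  atom 1: O, bond orders sum to 2 (valence 2) → 0 H
  atom 2: C, bond orders sum to 4 (valence 4) → 0 H
  atom 3: C, bond orders sum to 1 (valence 4) → 3 H
  atom 4: aromatic c, 3 neighbours → 0 H
  atom 5: aromatic c, 3 neighbours → 0 H
  atom 6: C, bond orders sum to 4 (valence 4) → 0 H
  atom 7: F (halogen, monovalent) → 0 H
  atom 8: F (halogen, monovalent) → 0 H
  atom 9: F (halogen, monovalent) → 0 H
  atom 10: aromatic c, 2 neighbours → 1 H
  atom 11: aromatic c, 2 neighbours → 1 H
  atom 12: aromatic c, 3 neighbours → 0 H
  atom 13: C, bond orders sum to 4 (valence 4) → 0 H
  atom 14: N, bond orders sum to 3 (valence 3) → 0 H
  atom 15: aromatic c, 3 neighbours → 0 H
  atom 16: C, bond orders sum to 4 (valence 4) → 0 H
  atom 17: O, bond orders sum to 2 (valence 2) → 0 H
  atom 18: C, bond orders sum to 1 (valence 4) → 3 H
Totals → C:12, H:8, F:3, N:1, O:2.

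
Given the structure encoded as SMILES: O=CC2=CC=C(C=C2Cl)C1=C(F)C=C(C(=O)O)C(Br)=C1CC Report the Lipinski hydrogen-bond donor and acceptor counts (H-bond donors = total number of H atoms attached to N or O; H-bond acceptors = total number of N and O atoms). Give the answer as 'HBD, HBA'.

1, 3

Donors: find every N or O and count the H atoms it carries.
  atom 1 (O): bond orders sum to 2 → 0 H
  atom 16 (O): bond orders sum to 2 → 0 H
  atom 17 (O): bond orders sum to 1 → 1 H
Lipinski HBD = 1.
Acceptors: N atoms = 0, O atoms = 3 → HBA = 3.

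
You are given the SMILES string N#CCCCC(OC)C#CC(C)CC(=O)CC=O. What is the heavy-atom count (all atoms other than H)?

Every atom symbol written in the SMILES (organic subset) is one heavy atom; implicit H are not written.
Heavy atoms by element → C:14, N:1, O:3.
Total: 18.

18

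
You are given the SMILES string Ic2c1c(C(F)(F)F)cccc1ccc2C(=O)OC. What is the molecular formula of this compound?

C13H8F3IO2

Walk through each heavy atom and fill implicit hydrogens from standard valence (C 4, N 3, O 2, S 2, halogen 1); for lowercase aromatic atoms, an aromatic c carries 1 H when it has two neighbours and 0 H with three, and aromatic n carries 0 H:
  atom 1: I (halogen, monovalent) → 0 H
  atom 2: aromatic c, 3 neighbours → 0 H
  atom 3: aromatic c, 3 neighbours → 0 H
  atom 4: aromatic c, 3 neighbours → 0 H
  atom 5: C, bond orders sum to 4 (valence 4) → 0 H
  atom 6: F (halogen, monovalent) → 0 H
  atom 7: F (halogen, monovalent) → 0 H
  atom 8: F (halogen, monovalent) → 0 H
  atom 9: aromatic c, 2 neighbours → 1 H
  atom 10: aromatic c, 2 neighbours → 1 H
  atom 11: aromatic c, 2 neighbours → 1 H
  atom 12: aromatic c, 3 neighbours → 0 H
  atom 13: aromatic c, 2 neighbours → 1 H
  atom 14: aromatic c, 2 neighbours → 1 H
  atom 15: aromatic c, 3 neighbours → 0 H
  atom 16: C, bond orders sum to 4 (valence 4) → 0 H
  atom 17: O, bond orders sum to 2 (valence 2) → 0 H
  atom 18: O, bond orders sum to 2 (valence 2) → 0 H
  atom 19: C, bond orders sum to 1 (valence 4) → 3 H
Totals → C:13, H:8, F:3, I:1, O:2.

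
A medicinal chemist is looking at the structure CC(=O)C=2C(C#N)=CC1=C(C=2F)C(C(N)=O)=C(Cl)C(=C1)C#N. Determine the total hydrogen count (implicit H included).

Walk through each heavy atom and fill implicit hydrogens from standard valence (C 4, N 3, O 2, S 2, halogen 1):
  atom 1: C, bond orders sum to 1 (valence 4) → 3 H
  atom 2: C, bond orders sum to 4 (valence 4) → 0 H
  atom 3: O, bond orders sum to 2 (valence 2) → 0 H
  atom 4: C, bond orders sum to 4 (valence 4) → 0 H
  atom 5: C, bond orders sum to 4 (valence 4) → 0 H
  atom 6: C, bond orders sum to 4 (valence 4) → 0 H
  atom 7: N, bond orders sum to 3 (valence 3) → 0 H
  atom 8: C, bond orders sum to 3 (valence 4) → 1 H
  atom 9: C, bond orders sum to 4 (valence 4) → 0 H
  atom 10: C, bond orders sum to 4 (valence 4) → 0 H
  atom 11: C, bond orders sum to 4 (valence 4) → 0 H
  atom 12: F (halogen, monovalent) → 0 H
  atom 13: C, bond orders sum to 4 (valence 4) → 0 H
  atom 14: C, bond orders sum to 4 (valence 4) → 0 H
  atom 15: N, bond orders sum to 1 (valence 3) → 2 H
  atom 16: O, bond orders sum to 2 (valence 2) → 0 H
  atom 17: C, bond orders sum to 4 (valence 4) → 0 H
  atom 18: Cl (halogen, monovalent) → 0 H
  atom 19: C, bond orders sum to 4 (valence 4) → 0 H
  atom 20: C, bond orders sum to 3 (valence 4) → 1 H
  atom 21: C, bond orders sum to 4 (valence 4) → 0 H
  atom 22: N, bond orders sum to 3 (valence 3) → 0 H
Total hydrogens: 7.

7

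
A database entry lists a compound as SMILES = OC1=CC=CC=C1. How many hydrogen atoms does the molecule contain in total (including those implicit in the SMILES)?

6

Walk through each heavy atom and fill implicit hydrogens from standard valence (C 4, N 3, O 2, S 2, halogen 1):
  atom 1: O, bond orders sum to 1 (valence 2) → 1 H
  atom 2: C, bond orders sum to 4 (valence 4) → 0 H
  atom 3: C, bond orders sum to 3 (valence 4) → 1 H
  atom 4: C, bond orders sum to 3 (valence 4) → 1 H
  atom 5: C, bond orders sum to 3 (valence 4) → 1 H
  atom 6: C, bond orders sum to 3 (valence 4) → 1 H
  atom 7: C, bond orders sum to 3 (valence 4) → 1 H
Total hydrogens: 6.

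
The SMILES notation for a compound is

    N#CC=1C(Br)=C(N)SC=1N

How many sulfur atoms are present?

Scan the SMILES for S atoms (remember two-letter symbols like Cl and Br are single atoms).
Sulfur count: 1.

1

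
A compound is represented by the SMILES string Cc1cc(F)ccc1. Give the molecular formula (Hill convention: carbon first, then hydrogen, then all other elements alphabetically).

Walk through each heavy atom and fill implicit hydrogens from standard valence (C 4, N 3, O 2, S 2, halogen 1); for lowercase aromatic atoms, an aromatic c carries 1 H when it has two neighbours and 0 H with three, and aromatic n carries 0 H:
  atom 1: C, bond orders sum to 1 (valence 4) → 3 H
  atom 2: aromatic c, 3 neighbours → 0 H
  atom 3: aromatic c, 2 neighbours → 1 H
  atom 4: aromatic c, 3 neighbours → 0 H
  atom 5: F (halogen, monovalent) → 0 H
  atom 6: aromatic c, 2 neighbours → 1 H
  atom 7: aromatic c, 2 neighbours → 1 H
  atom 8: aromatic c, 2 neighbours → 1 H
Totals → C:7, H:7, F:1.
In Hill order: C7H7F.

C7H7F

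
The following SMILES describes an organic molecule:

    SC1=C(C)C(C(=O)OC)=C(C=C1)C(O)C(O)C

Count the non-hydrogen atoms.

Every atom symbol written in the SMILES (organic subset) is one heavy atom; implicit H are not written.
Heavy atoms by element → C:12, O:4, S:1.
Total: 17.

17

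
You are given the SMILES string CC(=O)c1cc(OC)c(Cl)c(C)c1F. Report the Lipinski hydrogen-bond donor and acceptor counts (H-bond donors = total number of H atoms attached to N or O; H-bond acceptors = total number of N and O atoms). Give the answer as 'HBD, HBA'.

0, 2

Donors: find every N or O and count the H atoms it carries.
  atom 3 (O): bond orders sum to 2 → 0 H
  atom 7 (O): bond orders sum to 2 → 0 H
Lipinski HBD = 0.
Acceptors: N atoms = 0, O atoms = 2 → HBA = 2.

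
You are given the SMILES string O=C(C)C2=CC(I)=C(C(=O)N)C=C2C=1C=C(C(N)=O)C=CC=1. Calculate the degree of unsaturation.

11

Molecular formula: C16H13IN2O3.
DoU = (2C + 2 + N − H − X) / 2, where X is the halogen count and O/S are ignored.
    = (2·16 + 2 + 2 − 13 − 1) / 2 = 22 / 2 = 11.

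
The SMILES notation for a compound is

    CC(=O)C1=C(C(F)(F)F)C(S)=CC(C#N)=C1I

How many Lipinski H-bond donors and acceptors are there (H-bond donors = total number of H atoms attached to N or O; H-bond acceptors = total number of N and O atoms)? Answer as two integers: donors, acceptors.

Donors: find every N or O and count the H atoms it carries.
  atom 3 (O): bond orders sum to 2 → 0 H
  atom 15 (N): bond orders sum to 3 → 0 H
Lipinski HBD = 0.
Acceptors: N atoms = 1, O atoms = 1 → HBA = 2.

0, 2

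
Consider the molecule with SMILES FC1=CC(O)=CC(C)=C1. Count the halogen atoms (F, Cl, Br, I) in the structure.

Halogen atoms appear at heavy-atom position 1 (1×F).
Other groups present: 1 hydroxyl.
Halogen count: 1.

1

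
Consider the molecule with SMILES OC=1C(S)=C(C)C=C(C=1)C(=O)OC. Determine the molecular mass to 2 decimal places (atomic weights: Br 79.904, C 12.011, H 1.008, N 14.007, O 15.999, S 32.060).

198.24 g/mol

First, the molecular formula is C9H10O3S (counting implicit H from valence).
  C: 9 × 12.011 = 108.099
  H: 10 × 1.008 = 10.080
  O: 3 × 15.999 = 47.997
  S: 1 × 32.060 = 32.060
Sum: 9×12.011 + 10×1.008 + 3×15.999 + 1×32.060 = 198.236 → 198.24 g/mol.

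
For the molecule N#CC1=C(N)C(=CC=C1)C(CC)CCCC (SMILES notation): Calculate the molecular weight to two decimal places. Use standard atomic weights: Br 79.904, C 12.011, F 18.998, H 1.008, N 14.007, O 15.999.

First, the molecular formula is C14H20N2 (counting implicit H from valence).
  C: 14 × 12.011 = 168.154
  H: 20 × 1.008 = 20.160
  N: 2 × 14.007 = 28.014
Sum: 14×12.011 + 20×1.008 + 2×14.007 = 216.328 → 216.33 g/mol.

216.33 g/mol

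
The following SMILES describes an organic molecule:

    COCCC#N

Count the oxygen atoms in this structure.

Scan the SMILES for O atoms (remember two-letter symbols like Cl and Br are single atoms).
Oxygen count: 1.

1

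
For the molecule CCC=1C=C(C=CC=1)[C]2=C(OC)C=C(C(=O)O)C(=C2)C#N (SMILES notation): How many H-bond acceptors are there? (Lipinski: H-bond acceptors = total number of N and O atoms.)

4

N atoms: 1; O atoms: 3.
Lipinski HBA = 1 + 3 = 4.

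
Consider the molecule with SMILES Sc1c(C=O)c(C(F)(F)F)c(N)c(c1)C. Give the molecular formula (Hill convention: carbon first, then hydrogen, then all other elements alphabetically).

C9H8F3NOS

Walk through each heavy atom and fill implicit hydrogens from standard valence (C 4, N 3, O 2, S 2, halogen 1); for lowercase aromatic atoms, an aromatic c carries 1 H when it has two neighbours and 0 H with three, and aromatic n carries 0 H:
  atom 1: S, bond orders sum to 1 (valence 2) → 1 H
  atom 2: aromatic c, 3 neighbours → 0 H
  atom 3: aromatic c, 3 neighbours → 0 H
  atom 4: C, bond orders sum to 3 (valence 4) → 1 H
  atom 5: O, bond orders sum to 2 (valence 2) → 0 H
  atom 6: aromatic c, 3 neighbours → 0 H
  atom 7: C, bond orders sum to 4 (valence 4) → 0 H
  atom 8: F (halogen, monovalent) → 0 H
  atom 9: F (halogen, monovalent) → 0 H
  atom 10: F (halogen, monovalent) → 0 H
  atom 11: aromatic c, 3 neighbours → 0 H
  atom 12: N, bond orders sum to 1 (valence 3) → 2 H
  atom 13: aromatic c, 3 neighbours → 0 H
  atom 14: aromatic c, 2 neighbours → 1 H
  atom 15: C, bond orders sum to 1 (valence 4) → 3 H
Totals → C:9, H:8, F:3, N:1, O:1, S:1.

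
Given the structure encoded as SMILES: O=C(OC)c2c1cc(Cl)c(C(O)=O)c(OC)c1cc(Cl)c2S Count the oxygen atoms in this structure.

5

Scan the SMILES for O atoms (remember two-letter symbols like Cl and Br are single atoms).
Oxygen count: 5.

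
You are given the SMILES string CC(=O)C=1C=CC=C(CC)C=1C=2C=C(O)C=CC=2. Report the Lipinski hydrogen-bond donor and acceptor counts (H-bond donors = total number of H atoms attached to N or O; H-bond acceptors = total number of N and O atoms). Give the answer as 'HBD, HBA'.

Donors: find every N or O and count the H atoms it carries.
  atom 3 (O): bond orders sum to 2 → 0 H
  atom 15 (O): bond orders sum to 1 → 1 H
Lipinski HBD = 1.
Acceptors: N atoms = 0, O atoms = 2 → HBA = 2.

1, 2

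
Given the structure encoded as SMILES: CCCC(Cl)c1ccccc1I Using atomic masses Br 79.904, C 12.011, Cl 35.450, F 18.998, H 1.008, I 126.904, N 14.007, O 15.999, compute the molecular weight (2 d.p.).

294.56 g/mol

First, the molecular formula is C10H12ClI (counting implicit H from valence).
  C: 10 × 12.011 = 120.110
  Cl: 1 × 35.450 = 35.450
  H: 12 × 1.008 = 12.096
  I: 1 × 126.904 = 126.904
Sum: 10×12.011 + 1×35.450 + 12×1.008 + 1×126.904 = 294.560 → 294.56 g/mol.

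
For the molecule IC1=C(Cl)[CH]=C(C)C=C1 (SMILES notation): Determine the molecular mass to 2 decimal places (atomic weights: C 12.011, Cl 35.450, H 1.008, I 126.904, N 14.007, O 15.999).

First, the molecular formula is C7H6ClI (counting implicit H from valence).
  C: 7 × 12.011 = 84.077
  Cl: 1 × 35.450 = 35.450
  H: 6 × 1.008 = 6.048
  I: 1 × 126.904 = 126.904
Sum: 7×12.011 + 1×35.450 + 6×1.008 + 1×126.904 = 252.479 → 252.48 g/mol.

252.48 g/mol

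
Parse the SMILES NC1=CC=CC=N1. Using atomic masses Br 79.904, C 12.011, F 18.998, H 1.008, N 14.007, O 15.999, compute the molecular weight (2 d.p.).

First, the molecular formula is C5H6N2 (counting implicit H from valence).
  C: 5 × 12.011 = 60.055
  H: 6 × 1.008 = 6.048
  N: 2 × 14.007 = 28.014
Sum: 5×12.011 + 6×1.008 + 2×14.007 = 94.117 → 94.12 g/mol.

94.12 g/mol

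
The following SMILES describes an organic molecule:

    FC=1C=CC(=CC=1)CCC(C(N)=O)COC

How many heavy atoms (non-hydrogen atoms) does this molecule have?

Every atom symbol written in the SMILES (organic subset) is one heavy atom; implicit H are not written.
Heavy atoms by element → C:12, F:1, N:1, O:2.
Total: 16.

16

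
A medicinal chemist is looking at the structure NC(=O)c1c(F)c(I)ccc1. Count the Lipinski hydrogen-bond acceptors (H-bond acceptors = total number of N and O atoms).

N atoms: 1; O atoms: 1.
Lipinski HBA = 1 + 1 = 2.

2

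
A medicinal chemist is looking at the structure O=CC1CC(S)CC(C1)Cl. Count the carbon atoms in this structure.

Count every carbon token in the SMILES (each C, including those in ring-closure positions and inside branches).
Carbon count: 7.

7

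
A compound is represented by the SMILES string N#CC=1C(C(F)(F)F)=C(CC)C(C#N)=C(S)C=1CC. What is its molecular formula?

Walk through each heavy atom and fill implicit hydrogens from standard valence (C 4, N 3, O 2, S 2, halogen 1):
  atom 1: N, bond orders sum to 3 (valence 3) → 0 H
  atom 2: C, bond orders sum to 4 (valence 4) → 0 H
  atom 3: C, bond orders sum to 4 (valence 4) → 0 H
  atom 4: C, bond orders sum to 4 (valence 4) → 0 H
  atom 5: C, bond orders sum to 4 (valence 4) → 0 H
  atom 6: F (halogen, monovalent) → 0 H
  atom 7: F (halogen, monovalent) → 0 H
  atom 8: F (halogen, monovalent) → 0 H
  atom 9: C, bond orders sum to 4 (valence 4) → 0 H
  atom 10: C, bond orders sum to 2 (valence 4) → 2 H
  atom 11: C, bond orders sum to 1 (valence 4) → 3 H
  atom 12: C, bond orders sum to 4 (valence 4) → 0 H
  atom 13: C, bond orders sum to 4 (valence 4) → 0 H
  atom 14: N, bond orders sum to 3 (valence 3) → 0 H
  atom 15: C, bond orders sum to 4 (valence 4) → 0 H
  atom 16: S, bond orders sum to 1 (valence 2) → 1 H
  atom 17: C, bond orders sum to 4 (valence 4) → 0 H
  atom 18: C, bond orders sum to 2 (valence 4) → 2 H
  atom 19: C, bond orders sum to 1 (valence 4) → 3 H
Totals → C:13, H:11, F:3, N:2, S:1.

C13H11F3N2S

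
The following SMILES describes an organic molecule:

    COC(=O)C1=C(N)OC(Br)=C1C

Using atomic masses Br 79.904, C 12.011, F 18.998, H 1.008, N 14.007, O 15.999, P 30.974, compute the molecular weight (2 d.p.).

234.05 g/mol

First, the molecular formula is C7H8BrNO3 (counting implicit H from valence).
  Br: 1 × 79.904 = 79.904
  C: 7 × 12.011 = 84.077
  H: 8 × 1.008 = 8.064
  N: 1 × 14.007 = 14.007
  O: 3 × 15.999 = 47.997
Sum: 1×79.904 + 7×12.011 + 8×1.008 + 1×14.007 + 3×15.999 = 234.049 → 234.05 g/mol.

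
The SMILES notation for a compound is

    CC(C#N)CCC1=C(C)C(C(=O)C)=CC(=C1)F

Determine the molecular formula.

Walk through each heavy atom and fill implicit hydrogens from standard valence (C 4, N 3, O 2, S 2, halogen 1):
  atom 1: C, bond orders sum to 1 (valence 4) → 3 H
  atom 2: C, bond orders sum to 3 (valence 4) → 1 H
  atom 3: C, bond orders sum to 4 (valence 4) → 0 H
  atom 4: N, bond orders sum to 3 (valence 3) → 0 H
  atom 5: C, bond orders sum to 2 (valence 4) → 2 H
  atom 6: C, bond orders sum to 2 (valence 4) → 2 H
  atom 7: C, bond orders sum to 4 (valence 4) → 0 H
  atom 8: C, bond orders sum to 4 (valence 4) → 0 H
  atom 9: C, bond orders sum to 1 (valence 4) → 3 H
  atom 10: C, bond orders sum to 4 (valence 4) → 0 H
  atom 11: C, bond orders sum to 4 (valence 4) → 0 H
  atom 12: O, bond orders sum to 2 (valence 2) → 0 H
  atom 13: C, bond orders sum to 1 (valence 4) → 3 H
  atom 14: C, bond orders sum to 3 (valence 4) → 1 H
  atom 15: C, bond orders sum to 4 (valence 4) → 0 H
  atom 16: C, bond orders sum to 3 (valence 4) → 1 H
  atom 17: F (halogen, monovalent) → 0 H
Totals → C:14, H:16, F:1, N:1, O:1.

C14H16FNO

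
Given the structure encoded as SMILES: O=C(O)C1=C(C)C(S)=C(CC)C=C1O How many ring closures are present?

1

In SMILES, each pair of matching ring-closure digits denotes one ring-closing bond; the number of such bonds equals the number of independent rings.
Ring-closure bonds here: 1.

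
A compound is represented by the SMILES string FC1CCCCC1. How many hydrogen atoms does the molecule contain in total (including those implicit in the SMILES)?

11

Walk through each heavy atom and fill implicit hydrogens from standard valence (C 4, N 3, O 2, S 2, halogen 1):
  atom 1: F (halogen, monovalent) → 0 H
  atom 2: C, bond orders sum to 3 (valence 4) → 1 H
  atom 3: C, bond orders sum to 2 (valence 4) → 2 H
  atom 4: C, bond orders sum to 2 (valence 4) → 2 H
  atom 5: C, bond orders sum to 2 (valence 4) → 2 H
  atom 6: C, bond orders sum to 2 (valence 4) → 2 H
  atom 7: C, bond orders sum to 2 (valence 4) → 2 H
Total hydrogens: 11.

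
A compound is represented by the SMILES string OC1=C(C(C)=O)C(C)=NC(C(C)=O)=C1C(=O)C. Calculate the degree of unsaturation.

7

Molecular formula: C12H13NO4.
DoU = (2C + 2 + N − H − X) / 2, where X is the halogen count and O/S are ignored.
    = (2·12 + 2 + 1 − 13 − 0) / 2 = 14 / 2 = 7.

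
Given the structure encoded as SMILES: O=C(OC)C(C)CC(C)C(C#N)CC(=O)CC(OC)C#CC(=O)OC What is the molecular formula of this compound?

Walk through each heavy atom and fill implicit hydrogens from standard valence (C 4, N 3, O 2, S 2, halogen 1):
  atom 1: O, bond orders sum to 2 (valence 2) → 0 H
  atom 2: C, bond orders sum to 4 (valence 4) → 0 H
  atom 3: O, bond orders sum to 2 (valence 2) → 0 H
  atom 4: C, bond orders sum to 1 (valence 4) → 3 H
  atom 5: C, bond orders sum to 3 (valence 4) → 1 H
  atom 6: C, bond orders sum to 1 (valence 4) → 3 H
  atom 7: C, bond orders sum to 2 (valence 4) → 2 H
  atom 8: C, bond orders sum to 3 (valence 4) → 1 H
  atom 9: C, bond orders sum to 1 (valence 4) → 3 H
  atom 10: C, bond orders sum to 3 (valence 4) → 1 H
  atom 11: C, bond orders sum to 4 (valence 4) → 0 H
  atom 12: N, bond orders sum to 3 (valence 3) → 0 H
  atom 13: C, bond orders sum to 2 (valence 4) → 2 H
  atom 14: C, bond orders sum to 4 (valence 4) → 0 H
  atom 15: O, bond orders sum to 2 (valence 2) → 0 H
  atom 16: C, bond orders sum to 2 (valence 4) → 2 H
  atom 17: C, bond orders sum to 3 (valence 4) → 1 H
  atom 18: O, bond orders sum to 2 (valence 2) → 0 H
  atom 19: C, bond orders sum to 1 (valence 4) → 3 H
  atom 20: C, bond orders sum to 4 (valence 4) → 0 H
  atom 21: C, bond orders sum to 4 (valence 4) → 0 H
  atom 22: C, bond orders sum to 4 (valence 4) → 0 H
  atom 23: O, bond orders sum to 2 (valence 2) → 0 H
  atom 24: O, bond orders sum to 2 (valence 2) → 0 H
  atom 25: C, bond orders sum to 1 (valence 4) → 3 H
Totals → C:18, H:25, N:1, O:6.

C18H25NO6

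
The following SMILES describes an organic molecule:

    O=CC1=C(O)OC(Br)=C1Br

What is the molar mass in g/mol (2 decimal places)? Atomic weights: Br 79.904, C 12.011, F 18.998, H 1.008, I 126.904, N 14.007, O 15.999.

First, the molecular formula is C5H2Br2O3 (counting implicit H from valence).
  Br: 2 × 79.904 = 159.808
  C: 5 × 12.011 = 60.055
  H: 2 × 1.008 = 2.016
  O: 3 × 15.999 = 47.997
Sum: 2×79.904 + 5×12.011 + 2×1.008 + 3×15.999 = 269.876 → 269.88 g/mol.

269.88 g/mol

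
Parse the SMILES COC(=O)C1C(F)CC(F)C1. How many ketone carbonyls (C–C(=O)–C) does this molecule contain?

Scan the SMILES for the ketone motif — none present.
Groups that are present: 1 ester.

0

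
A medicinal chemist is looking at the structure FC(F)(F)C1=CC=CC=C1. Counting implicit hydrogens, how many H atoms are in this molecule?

5

Walk through each heavy atom and fill implicit hydrogens from standard valence (C 4, N 3, O 2, S 2, halogen 1):
  atom 1: F (halogen, monovalent) → 0 H
  atom 2: C, bond orders sum to 4 (valence 4) → 0 H
  atom 3: F (halogen, monovalent) → 0 H
  atom 4: F (halogen, monovalent) → 0 H
  atom 5: C, bond orders sum to 4 (valence 4) → 0 H
  atom 6: C, bond orders sum to 3 (valence 4) → 1 H
  atom 7: C, bond orders sum to 3 (valence 4) → 1 H
  atom 8: C, bond orders sum to 3 (valence 4) → 1 H
  atom 9: C, bond orders sum to 3 (valence 4) → 1 H
  atom 10: C, bond orders sum to 3 (valence 4) → 1 H
Total hydrogens: 5.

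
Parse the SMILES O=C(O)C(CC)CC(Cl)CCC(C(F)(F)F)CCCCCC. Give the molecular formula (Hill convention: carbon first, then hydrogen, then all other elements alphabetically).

C16H28ClF3O2

Walk through each heavy atom and fill implicit hydrogens from standard valence (C 4, N 3, O 2, S 2, halogen 1):
  atom 1: O, bond orders sum to 2 (valence 2) → 0 H
  atom 2: C, bond orders sum to 4 (valence 4) → 0 H
  atom 3: O, bond orders sum to 1 (valence 2) → 1 H
  atom 4: C, bond orders sum to 3 (valence 4) → 1 H
  atom 5: C, bond orders sum to 2 (valence 4) → 2 H
  atom 6: C, bond orders sum to 1 (valence 4) → 3 H
  atom 7: C, bond orders sum to 2 (valence 4) → 2 H
  atom 8: C, bond orders sum to 3 (valence 4) → 1 H
  atom 9: Cl (halogen, monovalent) → 0 H
  atom 10: C, bond orders sum to 2 (valence 4) → 2 H
  atom 11: C, bond orders sum to 2 (valence 4) → 2 H
  atom 12: C, bond orders sum to 3 (valence 4) → 1 H
  atom 13: C, bond orders sum to 4 (valence 4) → 0 H
  atom 14: F (halogen, monovalent) → 0 H
  atom 15: F (halogen, monovalent) → 0 H
  atom 16: F (halogen, monovalent) → 0 H
  atom 17: C, bond orders sum to 2 (valence 4) → 2 H
  atom 18: C, bond orders sum to 2 (valence 4) → 2 H
  atom 19: C, bond orders sum to 2 (valence 4) → 2 H
  atom 20: C, bond orders sum to 2 (valence 4) → 2 H
  atom 21: C, bond orders sum to 2 (valence 4) → 2 H
  atom 22: C, bond orders sum to 1 (valence 4) → 3 H
Totals → C:16, H:28, Cl:1, F:3, O:2.
In Hill order: C16H28ClF3O2.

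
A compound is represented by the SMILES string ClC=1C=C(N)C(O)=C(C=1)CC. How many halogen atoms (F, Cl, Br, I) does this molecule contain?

Halogen atoms appear at heavy-atom position 1 (1×Cl).
Other groups present: 1 hydroxyl, 1 primary amine.
Halogen count: 1.

1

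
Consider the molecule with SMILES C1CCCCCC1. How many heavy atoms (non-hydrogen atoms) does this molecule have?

7

Every atom symbol written in the SMILES (organic subset) is one heavy atom; implicit H are not written.
Heavy atoms by element → C:7.
Total: 7.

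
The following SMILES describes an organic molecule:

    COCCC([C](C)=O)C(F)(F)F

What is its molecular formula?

C7H11F3O2

Walk through each heavy atom and fill implicit hydrogens from standard valence (C 4, N 3, O 2, S 2, halogen 1):
  atom 1: C, bond orders sum to 1 (valence 4) → 3 H
  atom 2: O, bond orders sum to 2 (valence 2) → 0 H
  atom 3: C, bond orders sum to 2 (valence 4) → 2 H
  atom 4: C, bond orders sum to 2 (valence 4) → 2 H
  atom 5: C, bond orders sum to 3 (valence 4) → 1 H
  atom 6: C with explicit H count 0
  atom 7: C, bond orders sum to 1 (valence 4) → 3 H
  atom 8: O, bond orders sum to 2 (valence 2) → 0 H
  atom 9: C, bond orders sum to 4 (valence 4) → 0 H
  atom 10: F (halogen, monovalent) → 0 H
  atom 11: F (halogen, monovalent) → 0 H
  atom 12: F (halogen, monovalent) → 0 H
Totals → C:7, H:11, F:3, O:2.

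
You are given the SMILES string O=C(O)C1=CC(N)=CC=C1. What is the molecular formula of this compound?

C7H7NO2

Walk through each heavy atom and fill implicit hydrogens from standard valence (C 4, N 3, O 2, S 2, halogen 1):
  atom 1: O, bond orders sum to 2 (valence 2) → 0 H
  atom 2: C, bond orders sum to 4 (valence 4) → 0 H
  atom 3: O, bond orders sum to 1 (valence 2) → 1 H
  atom 4: C, bond orders sum to 4 (valence 4) → 0 H
  atom 5: C, bond orders sum to 3 (valence 4) → 1 H
  atom 6: C, bond orders sum to 4 (valence 4) → 0 H
  atom 7: N, bond orders sum to 1 (valence 3) → 2 H
  atom 8: C, bond orders sum to 3 (valence 4) → 1 H
  atom 9: C, bond orders sum to 3 (valence 4) → 1 H
  atom 10: C, bond orders sum to 3 (valence 4) → 1 H
Totals → C:7, H:7, N:1, O:2.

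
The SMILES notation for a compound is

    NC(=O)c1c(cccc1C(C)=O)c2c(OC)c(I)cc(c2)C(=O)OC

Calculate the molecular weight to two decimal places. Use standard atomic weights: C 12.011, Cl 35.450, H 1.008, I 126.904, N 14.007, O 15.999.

First, the molecular formula is C18H16INO5 (counting implicit H from valence).
  C: 18 × 12.011 = 216.198
  H: 16 × 1.008 = 16.128
  I: 1 × 126.904 = 126.904
  N: 1 × 14.007 = 14.007
  O: 5 × 15.999 = 79.995
Sum: 18×12.011 + 16×1.008 + 1×126.904 + 1×14.007 + 5×15.999 = 453.232 → 453.23 g/mol.

453.23 g/mol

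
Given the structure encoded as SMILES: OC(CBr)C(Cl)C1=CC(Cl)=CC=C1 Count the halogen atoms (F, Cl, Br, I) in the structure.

3

Halogen atoms appear at heavy-atom positions 4, 6, 10 (1×Br, 2×Cl).
Other groups present: 1 hydroxyl.
Halogen count: 3.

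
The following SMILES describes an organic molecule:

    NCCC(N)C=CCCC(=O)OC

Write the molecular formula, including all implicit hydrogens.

Walk through each heavy atom and fill implicit hydrogens from standard valence (C 4, N 3, O 2, S 2, halogen 1):
  atom 1: N, bond orders sum to 1 (valence 3) → 2 H
  atom 2: C, bond orders sum to 2 (valence 4) → 2 H
  atom 3: C, bond orders sum to 2 (valence 4) → 2 H
  atom 4: C, bond orders sum to 3 (valence 4) → 1 H
  atom 5: N, bond orders sum to 1 (valence 3) → 2 H
  atom 6: C, bond orders sum to 3 (valence 4) → 1 H
  atom 7: C, bond orders sum to 3 (valence 4) → 1 H
  atom 8: C, bond orders sum to 2 (valence 4) → 2 H
  atom 9: C, bond orders sum to 2 (valence 4) → 2 H
  atom 10: C, bond orders sum to 4 (valence 4) → 0 H
  atom 11: O, bond orders sum to 2 (valence 2) → 0 H
  atom 12: O, bond orders sum to 2 (valence 2) → 0 H
  atom 13: C, bond orders sum to 1 (valence 4) → 3 H
Totals → C:9, H:18, N:2, O:2.
In Hill order: C9H18N2O2.

C9H18N2O2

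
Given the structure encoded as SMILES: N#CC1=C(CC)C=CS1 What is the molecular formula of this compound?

Walk through each heavy atom and fill implicit hydrogens from standard valence (C 4, N 3, O 2, S 2, halogen 1):
  atom 1: N, bond orders sum to 3 (valence 3) → 0 H
  atom 2: C, bond orders sum to 4 (valence 4) → 0 H
  atom 3: C, bond orders sum to 4 (valence 4) → 0 H
  atom 4: C, bond orders sum to 4 (valence 4) → 0 H
  atom 5: C, bond orders sum to 2 (valence 4) → 2 H
  atom 6: C, bond orders sum to 1 (valence 4) → 3 H
  atom 7: C, bond orders sum to 3 (valence 4) → 1 H
  atom 8: C, bond orders sum to 3 (valence 4) → 1 H
  atom 9: S, bond orders sum to 2 (valence 2) → 0 H
Totals → C:7, H:7, N:1, S:1.
In Hill order: C7H7NS.

C7H7NS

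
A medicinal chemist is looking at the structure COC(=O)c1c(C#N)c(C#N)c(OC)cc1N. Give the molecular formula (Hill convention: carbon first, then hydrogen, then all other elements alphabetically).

C11H9N3O3

Walk through each heavy atom and fill implicit hydrogens from standard valence (C 4, N 3, O 2, S 2, halogen 1); for lowercase aromatic atoms, an aromatic c carries 1 H when it has two neighbours and 0 H with three, and aromatic n carries 0 H:
  atom 1: C, bond orders sum to 1 (valence 4) → 3 H
  atom 2: O, bond orders sum to 2 (valence 2) → 0 H
  atom 3: C, bond orders sum to 4 (valence 4) → 0 H
  atom 4: O, bond orders sum to 2 (valence 2) → 0 H
  atom 5: aromatic c, 3 neighbours → 0 H
  atom 6: aromatic c, 3 neighbours → 0 H
  atom 7: C, bond orders sum to 4 (valence 4) → 0 H
  atom 8: N, bond orders sum to 3 (valence 3) → 0 H
  atom 9: aromatic c, 3 neighbours → 0 H
  atom 10: C, bond orders sum to 4 (valence 4) → 0 H
  atom 11: N, bond orders sum to 3 (valence 3) → 0 H
  atom 12: aromatic c, 3 neighbours → 0 H
  atom 13: O, bond orders sum to 2 (valence 2) → 0 H
  atom 14: C, bond orders sum to 1 (valence 4) → 3 H
  atom 15: aromatic c, 2 neighbours → 1 H
  atom 16: aromatic c, 3 neighbours → 0 H
  atom 17: N, bond orders sum to 1 (valence 3) → 2 H
Totals → C:11, H:9, N:3, O:3.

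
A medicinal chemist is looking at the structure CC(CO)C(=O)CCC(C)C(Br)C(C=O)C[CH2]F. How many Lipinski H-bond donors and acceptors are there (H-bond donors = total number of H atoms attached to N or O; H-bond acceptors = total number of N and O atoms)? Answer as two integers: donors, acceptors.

1, 3

Donors: find every N or O and count the H atoms it carries.
  atom 4 (O): bond orders sum to 1 → 1 H
  atom 6 (O): bond orders sum to 2 → 0 H
  atom 15 (O): bond orders sum to 2 → 0 H
Lipinski HBD = 1.
Acceptors: N atoms = 0, O atoms = 3 → HBA = 3.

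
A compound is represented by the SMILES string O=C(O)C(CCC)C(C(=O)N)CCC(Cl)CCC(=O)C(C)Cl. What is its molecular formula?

C15H25Cl2NO4

Walk through each heavy atom and fill implicit hydrogens from standard valence (C 4, N 3, O 2, S 2, halogen 1):
  atom 1: O, bond orders sum to 2 (valence 2) → 0 H
  atom 2: C, bond orders sum to 4 (valence 4) → 0 H
  atom 3: O, bond orders sum to 1 (valence 2) → 1 H
  atom 4: C, bond orders sum to 3 (valence 4) → 1 H
  atom 5: C, bond orders sum to 2 (valence 4) → 2 H
  atom 6: C, bond orders sum to 2 (valence 4) → 2 H
  atom 7: C, bond orders sum to 1 (valence 4) → 3 H
  atom 8: C, bond orders sum to 3 (valence 4) → 1 H
  atom 9: C, bond orders sum to 4 (valence 4) → 0 H
  atom 10: O, bond orders sum to 2 (valence 2) → 0 H
  atom 11: N, bond orders sum to 1 (valence 3) → 2 H
  atom 12: C, bond orders sum to 2 (valence 4) → 2 H
  atom 13: C, bond orders sum to 2 (valence 4) → 2 H
  atom 14: C, bond orders sum to 3 (valence 4) → 1 H
  atom 15: Cl (halogen, monovalent) → 0 H
  atom 16: C, bond orders sum to 2 (valence 4) → 2 H
  atom 17: C, bond orders sum to 2 (valence 4) → 2 H
  atom 18: C, bond orders sum to 4 (valence 4) → 0 H
  atom 19: O, bond orders sum to 2 (valence 2) → 0 H
  atom 20: C, bond orders sum to 3 (valence 4) → 1 H
  atom 21: C, bond orders sum to 1 (valence 4) → 3 H
  atom 22: Cl (halogen, monovalent) → 0 H
Totals → C:15, H:25, Cl:2, N:1, O:4.
In Hill order: C15H25Cl2NO4.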